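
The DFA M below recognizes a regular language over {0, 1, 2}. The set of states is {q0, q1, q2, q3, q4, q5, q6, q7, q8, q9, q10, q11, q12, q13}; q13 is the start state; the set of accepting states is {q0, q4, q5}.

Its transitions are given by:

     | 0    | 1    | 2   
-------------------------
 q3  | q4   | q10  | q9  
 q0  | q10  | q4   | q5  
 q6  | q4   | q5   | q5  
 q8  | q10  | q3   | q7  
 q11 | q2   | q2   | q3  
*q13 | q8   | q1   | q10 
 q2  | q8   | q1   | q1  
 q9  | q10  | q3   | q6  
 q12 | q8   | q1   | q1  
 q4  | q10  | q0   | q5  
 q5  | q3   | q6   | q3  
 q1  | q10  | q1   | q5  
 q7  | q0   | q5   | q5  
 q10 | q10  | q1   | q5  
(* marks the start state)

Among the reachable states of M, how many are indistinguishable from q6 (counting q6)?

Reachable states from the start: {q0,q1,q3,q4,q5,q6,q7,q8,q9,q10,q13}. Unreachable: {q2,q11,q12} — drop them.
Initial partition by acceptance: {q0,q4,q5} | {q1,q3,q6,q7,q8,q9,q10,q13}.
Split {q0,q4,q5} by δ(·,1) → {q0,q4} and {q5}.
On input 0, block {q1,q3,q6,q7,q8,q9,q10,q13} splits into {q1,q8,q9,q10,q13} and {q3,q6,q7}.
On input 1, block {q1,q8,q9,q10,q13} splits into {q1,q10,q13} and {q8,q9}.
Refine {q1,q10,q13} on symbol 0: members go to different blocks, giving {q1,q10} and {q13}.
Split {q3,q6,q7} by δ(·,1) → {q6,q7} and {q3}.
The partition is now stable with 7 blocks: {q0,q4} | {q1,q10} | {q5} | {q6,q7} | {q8,q9} | {q13} | {q3}.
The equivalence class containing q6 is {q6,q7}, of size 2.

2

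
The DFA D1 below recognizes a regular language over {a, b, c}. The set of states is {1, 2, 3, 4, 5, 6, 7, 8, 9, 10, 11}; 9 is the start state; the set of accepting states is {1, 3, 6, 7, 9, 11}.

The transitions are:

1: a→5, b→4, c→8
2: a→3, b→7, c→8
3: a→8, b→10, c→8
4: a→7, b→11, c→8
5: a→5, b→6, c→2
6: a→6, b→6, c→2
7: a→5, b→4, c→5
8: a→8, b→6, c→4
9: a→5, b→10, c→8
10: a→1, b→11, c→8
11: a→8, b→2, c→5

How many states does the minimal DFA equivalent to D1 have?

4

P0 = {1,3,6,7,9,11} | {2,4,5,8,10}.
Split {1,3,6,7,9,11} by δ(·,a) → {1,3,7,9,11} and {6}.
Split {2,4,5,8,10} by δ(·,a) → {2,4,10} and {5,8}.
The partition is now stable with 4 blocks: {1,3,7,9,11} | {2,4,10} | {6} | {5,8}.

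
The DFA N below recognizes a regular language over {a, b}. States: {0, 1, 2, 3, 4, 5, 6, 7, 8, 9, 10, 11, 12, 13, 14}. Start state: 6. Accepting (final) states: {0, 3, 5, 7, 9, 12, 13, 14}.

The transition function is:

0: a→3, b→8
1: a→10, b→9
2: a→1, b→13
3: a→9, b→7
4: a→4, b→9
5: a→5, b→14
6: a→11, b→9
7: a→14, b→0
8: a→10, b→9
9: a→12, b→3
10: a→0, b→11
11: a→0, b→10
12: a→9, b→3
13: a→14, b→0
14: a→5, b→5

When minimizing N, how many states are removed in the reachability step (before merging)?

BFS from 6 reaches {0, 3, 5, 6, 7, 8, 9, 10, 11, 12, 14}; the 4 state(s) 1, 2, 4, 13 are never visited.

4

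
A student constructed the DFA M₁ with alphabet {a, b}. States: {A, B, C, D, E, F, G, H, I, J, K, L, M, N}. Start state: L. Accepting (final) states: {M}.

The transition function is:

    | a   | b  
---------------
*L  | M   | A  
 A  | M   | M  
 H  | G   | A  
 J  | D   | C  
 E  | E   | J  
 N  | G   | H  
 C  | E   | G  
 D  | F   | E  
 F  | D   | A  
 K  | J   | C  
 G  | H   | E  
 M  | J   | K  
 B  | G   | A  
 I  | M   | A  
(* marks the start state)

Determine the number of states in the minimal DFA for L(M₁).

9

Reachable states from the start: {A,C,D,E,F,G,H,J,K,L,M}. Unreachable: {B,I,N} — drop them.
Start with accepting vs non-accepting: {M} | {A,C,D,E,F,G,H,J,K,L}.
Refine {A,C,D,E,F,G,H,J,K,L} on symbol a: members go to different blocks, giving {C,D,E,F,G,H,J,K} and {A,L}.
Refine {C,D,E,F,G,H,J,K} on symbol b: members go to different blocks, giving {C,D,E,G,J,K} and {F,H}.
Refine {C,D,E,G,J,K} on symbol a: members go to different blocks, giving {C,E,J,K} and {D,G}.
On input a, block {C,E,J,K} splits into {C,E,K} and {J}.
On input a, block {C,E,K} splits into {C,E} and {K}.
Refine {C,E} on symbol b: members go to different blocks, giving {C} and {E}.
On input b, block {A,L} splits into {A} and {L}.
No further refinement is possible. Final partition (9 blocks): {M} | {C} | {A} | {F,H} | {D,G} | {J} | {K} | {E} | {L}.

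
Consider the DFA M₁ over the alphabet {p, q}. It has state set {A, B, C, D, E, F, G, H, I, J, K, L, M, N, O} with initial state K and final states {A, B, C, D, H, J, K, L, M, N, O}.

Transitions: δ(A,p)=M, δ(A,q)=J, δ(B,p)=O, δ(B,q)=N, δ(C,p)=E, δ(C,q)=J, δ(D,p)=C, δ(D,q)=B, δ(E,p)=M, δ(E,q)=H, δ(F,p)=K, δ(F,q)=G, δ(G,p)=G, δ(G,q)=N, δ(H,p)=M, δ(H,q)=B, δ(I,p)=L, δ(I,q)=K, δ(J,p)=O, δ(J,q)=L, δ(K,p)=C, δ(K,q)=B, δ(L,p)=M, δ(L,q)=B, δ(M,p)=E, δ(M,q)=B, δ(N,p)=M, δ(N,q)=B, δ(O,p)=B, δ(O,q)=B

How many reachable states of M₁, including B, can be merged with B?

First remove the unreachable states {A,D,F,G,I}; 10 states remain.
Start with accepting vs non-accepting: {B,C,H,J,K,L,M,N,O} | {E}.
On input p, block {B,C,H,J,K,L,M,N,O} splits into {B,H,J,K,L,N,O} and {C,M}.
Split {B,H,J,K,L,N,O} by δ(·,p) → {H,K,L,N} and {B,J,O}.
On input q, block {B,J,O} splits into {B,J} and {O}.
The partition is now stable with 5 blocks: {H,K,L,N} | {E} | {C,M} | {B,J} | {O}.
The equivalence class containing B is {B,J}, of size 2.

2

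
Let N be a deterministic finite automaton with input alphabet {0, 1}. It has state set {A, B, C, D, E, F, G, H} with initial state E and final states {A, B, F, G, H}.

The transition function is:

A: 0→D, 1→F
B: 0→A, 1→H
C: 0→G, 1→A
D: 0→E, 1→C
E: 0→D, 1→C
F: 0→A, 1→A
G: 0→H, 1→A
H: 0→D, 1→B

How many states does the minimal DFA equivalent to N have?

Initial partition by acceptance: {A,B,F,G,H} | {C,D,E}.
Split {A,B,F,G,H} by δ(·,0) → {B,F,G} and {A,H}.
Refine {C,D,E} on symbol 0: members go to different blocks, giving {D,E} and {C}.
The partition is now stable with 4 blocks: {B,F,G} | {D,E} | {A,H} | {C}.

4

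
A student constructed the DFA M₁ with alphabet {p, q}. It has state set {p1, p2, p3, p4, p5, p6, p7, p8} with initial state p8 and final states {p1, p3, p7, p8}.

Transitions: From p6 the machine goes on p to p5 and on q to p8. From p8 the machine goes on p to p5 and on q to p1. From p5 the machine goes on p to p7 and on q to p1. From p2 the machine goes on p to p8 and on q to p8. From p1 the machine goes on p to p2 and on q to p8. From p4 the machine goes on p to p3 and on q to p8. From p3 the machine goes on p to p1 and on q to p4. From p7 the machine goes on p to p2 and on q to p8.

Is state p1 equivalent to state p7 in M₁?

States {p3,p4,p6} cannot be reached from the start state, so discard them.
Start with accepting vs non-accepting: {p1,p7,p8} | {p2,p5}.
No further refinement is possible. Final partition (2 blocks): {p1,p7,p8} | {p2,p5}.
p1 and p7 lie in the same block of the stable partition, so they are equivalent — no string distinguishes them.

Yes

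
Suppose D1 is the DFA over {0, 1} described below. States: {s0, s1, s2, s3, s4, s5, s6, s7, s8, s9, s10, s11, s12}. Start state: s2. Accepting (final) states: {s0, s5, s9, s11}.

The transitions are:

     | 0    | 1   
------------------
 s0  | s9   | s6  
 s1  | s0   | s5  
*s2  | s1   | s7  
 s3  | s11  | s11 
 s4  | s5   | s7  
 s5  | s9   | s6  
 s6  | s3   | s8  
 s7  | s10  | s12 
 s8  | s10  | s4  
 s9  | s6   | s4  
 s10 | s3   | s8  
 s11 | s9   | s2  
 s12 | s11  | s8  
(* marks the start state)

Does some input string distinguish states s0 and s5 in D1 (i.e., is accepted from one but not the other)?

No

Every state is reachable, so we keep all 13.
P0 = {s0,s5,s9,s11} | {s1,s2,s3,s4,s6,s7,s8,s10,s12}.
Split {s0,s5,s9,s11} by δ(·,0) → {s0,s5,s11} and {s9}.
Split {s1,s2,s3,s4,s6,s7,s8,s10,s12} by δ(·,0) → {s2,s6,s7,s8,s10} and {s1,s3,s4,s12}.
On input 0, block {s2,s6,s7,s8,s10} splits into {s2,s6,s10} and {s7,s8}.
On input 1, block {s1,s3,s4,s12} splits into {s1,s3} and {s4,s12}.
Stable partition: {s0,s5,s11} | {s2,s6,s10} | {s9} | {s1,s3} | {s7,s8} | {s4,s12} — 6 equivalence classes.
s0 and s5 lie in the same block of the stable partition, so they are equivalent — no string distinguishes them.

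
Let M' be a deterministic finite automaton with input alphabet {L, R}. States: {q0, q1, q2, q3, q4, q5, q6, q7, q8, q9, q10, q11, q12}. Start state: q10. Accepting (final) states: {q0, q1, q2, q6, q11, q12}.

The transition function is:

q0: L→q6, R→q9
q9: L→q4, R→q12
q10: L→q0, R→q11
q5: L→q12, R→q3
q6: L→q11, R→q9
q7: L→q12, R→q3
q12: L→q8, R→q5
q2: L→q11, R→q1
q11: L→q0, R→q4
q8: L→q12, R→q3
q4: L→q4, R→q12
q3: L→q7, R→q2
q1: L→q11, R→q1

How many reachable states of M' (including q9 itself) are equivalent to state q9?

Start with accepting vs non-accepting: {q0,q1,q2,q6,q11,q12} | {q3,q4,q5,q7,q8,q9,q10}.
Split {q0,q1,q2,q6,q11,q12} by δ(·,L) → {q0,q1,q2,q6,q11} and {q12}.
Refine {q0,q1,q2,q6,q11} on symbol R: members go to different blocks, giving {q0,q6,q11} and {q1,q2}.
On input L, block {q3,q4,q5,q7,q8,q9,q10} splits into {q3,q4,q9} and {q5,q7,q8} and {q10}.
Split {q3,q4,q9} by δ(·,L) → {q4,q9} and {q3}.
The partition is now stable with 7 blocks: {q0,q6,q11} | {q4,q9} | {q12} | {q1,q2} | {q5,q7,q8} | {q10} | {q3}.
The equivalence class containing q9 is {q4,q9}, of size 2.

2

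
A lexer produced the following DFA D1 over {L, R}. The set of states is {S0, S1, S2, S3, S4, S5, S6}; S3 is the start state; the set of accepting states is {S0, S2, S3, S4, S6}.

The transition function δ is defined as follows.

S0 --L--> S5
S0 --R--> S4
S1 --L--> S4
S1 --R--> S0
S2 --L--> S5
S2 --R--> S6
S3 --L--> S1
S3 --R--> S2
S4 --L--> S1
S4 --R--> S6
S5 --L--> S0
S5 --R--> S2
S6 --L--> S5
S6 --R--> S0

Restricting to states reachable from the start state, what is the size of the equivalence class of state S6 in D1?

Start with accepting vs non-accepting: {S0,S2,S3,S4,S6} | {S1,S5}.
The partition is now stable with 2 blocks: {S0,S2,S3,S4,S6} | {S1,S5}.
State S6 belongs to the block {S0,S2,S3,S4,S6}, which has 5 states.

5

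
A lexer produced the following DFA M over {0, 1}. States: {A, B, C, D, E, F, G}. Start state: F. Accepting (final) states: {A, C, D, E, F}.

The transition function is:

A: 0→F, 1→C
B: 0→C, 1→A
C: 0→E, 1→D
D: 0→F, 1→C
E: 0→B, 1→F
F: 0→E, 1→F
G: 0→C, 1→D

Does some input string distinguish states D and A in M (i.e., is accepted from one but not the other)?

First remove the unreachable states {G}; 6 states remain.
P0 = {A,C,D,E,F} | {B}.
Refine {A,C,D,E,F} on symbol 0: members go to different blocks, giving {A,C,D,F} and {E}.
On input 0, block {A,C,D,F} splits into {A,D} and {C,F}.
On input 1, block {C,F} splits into {C} and {F}.
Stable partition: {A,D} | {B} | {E} | {C} | {F} — 5 equivalence classes.
D and A lie in the same block of the stable partition, so they are equivalent — no string distinguishes them.

No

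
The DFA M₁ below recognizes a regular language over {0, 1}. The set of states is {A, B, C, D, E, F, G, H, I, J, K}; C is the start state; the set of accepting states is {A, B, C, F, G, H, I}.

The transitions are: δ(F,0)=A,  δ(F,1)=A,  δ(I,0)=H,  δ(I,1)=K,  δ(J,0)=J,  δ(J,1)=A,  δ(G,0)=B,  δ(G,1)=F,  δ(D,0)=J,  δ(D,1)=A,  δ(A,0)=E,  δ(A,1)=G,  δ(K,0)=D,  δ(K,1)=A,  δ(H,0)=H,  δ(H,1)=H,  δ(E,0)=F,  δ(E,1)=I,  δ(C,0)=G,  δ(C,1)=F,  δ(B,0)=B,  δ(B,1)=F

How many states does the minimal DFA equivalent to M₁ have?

7

Start with accepting vs non-accepting: {A,B,C,F,G,H,I} | {D,E,J,K}.
Split {A,B,C,F,G,H,I} by δ(·,0) → {B,C,F,G,H,I} and {A}.
Refine {B,C,F,G,H,I} on symbol 0: members go to different blocks, giving {B,C,G,H,I} and {F}.
Refine {B,C,G,H,I} on symbol 1: members go to different blocks, giving {B,C,G} and {H} and {I}.
Split {D,E,J,K} by δ(·,0) → {D,J,K} and {E}.
No further refinement is possible. Final partition (7 blocks): {B,C,G} | {D,J,K} | {A} | {F} | {H} | {I} | {E}.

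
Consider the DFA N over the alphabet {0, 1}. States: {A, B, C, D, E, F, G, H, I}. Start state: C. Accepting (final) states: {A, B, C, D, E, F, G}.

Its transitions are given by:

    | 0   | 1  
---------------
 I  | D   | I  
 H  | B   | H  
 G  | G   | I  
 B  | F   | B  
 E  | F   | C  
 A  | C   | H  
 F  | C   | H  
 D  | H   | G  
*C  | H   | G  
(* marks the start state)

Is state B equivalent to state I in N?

Reachable states from the start: {B,C,D,F,G,H,I}. Unreachable: {A,E} — drop them.
Initial partition by acceptance: {B,C,D,F,G} | {H,I}.
Split {B,C,D,F,G} by δ(·,0) → {B,F,G} and {C,D}.
On input 0, block {B,F,G} splits into {B,G} and {F}.
On input 0, block {B,G} splits into {B} and {G}.
Refine {H,I} on symbol 0: members go to different blocks, giving {H} and {I}.
The partition is now stable with 6 blocks: {B} | {H} | {C,D} | {F} | {G} | {I}.
B and I end up in different blocks, so they are distinguishable. For instance, the string 'ε' is accepted from only B.

No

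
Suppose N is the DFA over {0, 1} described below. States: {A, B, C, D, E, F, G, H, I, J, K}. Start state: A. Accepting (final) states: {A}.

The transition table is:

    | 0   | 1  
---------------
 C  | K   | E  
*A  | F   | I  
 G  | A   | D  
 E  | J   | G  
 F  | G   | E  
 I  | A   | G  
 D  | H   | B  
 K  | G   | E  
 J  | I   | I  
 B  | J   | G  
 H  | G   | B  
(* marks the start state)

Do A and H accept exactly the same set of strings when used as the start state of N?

Reachable states from the start: {A,B,D,E,F,G,H,I,J}. Unreachable: {C,K} — drop them.
Initial partition by acceptance: {A} | {B,D,E,F,G,H,I,J}.
On input 0, block {B,D,E,F,G,H,I,J} splits into {B,D,E,F,H,J} and {G,I}.
Split {B,D,E,F,H,J} by δ(·,0) → {B,D,E} and {F,H,J}.
On input 1, block {B,D,E} splits into {B,E} and {D}.
Refine {G,I} on symbol 1: members go to different blocks, giving {G} and {I}.
On input 0, block {F,H,J} splits into {F,H} and {J}.
No further refinement is possible. Final partition (7 blocks): {A} | {B,E} | {G} | {F,H} | {D} | {I} | {J}.
A and H end up in different blocks, so they are distinguishable. For instance, the string 'ε' is accepted from only A.

No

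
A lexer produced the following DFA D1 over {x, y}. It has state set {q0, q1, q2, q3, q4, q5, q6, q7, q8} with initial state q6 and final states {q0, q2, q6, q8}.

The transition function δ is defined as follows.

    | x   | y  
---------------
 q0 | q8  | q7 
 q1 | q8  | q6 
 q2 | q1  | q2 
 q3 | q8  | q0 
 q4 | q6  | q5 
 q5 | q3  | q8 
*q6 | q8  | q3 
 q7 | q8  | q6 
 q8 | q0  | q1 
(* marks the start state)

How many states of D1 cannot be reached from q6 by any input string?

BFS from q6 reaches {q0, q1, q3, q6, q7, q8}; the 3 state(s) q2, q4, q5 are never visited.

3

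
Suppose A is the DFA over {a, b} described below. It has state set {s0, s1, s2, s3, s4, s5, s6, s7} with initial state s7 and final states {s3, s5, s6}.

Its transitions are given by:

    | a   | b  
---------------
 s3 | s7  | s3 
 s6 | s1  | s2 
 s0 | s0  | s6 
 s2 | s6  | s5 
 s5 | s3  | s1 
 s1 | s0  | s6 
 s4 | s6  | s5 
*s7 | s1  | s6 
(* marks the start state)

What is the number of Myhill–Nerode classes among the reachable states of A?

Reachable states from the start: {s0,s1,s2,s3,s5,s6,s7}. Unreachable: {s4} — drop them.
Start with accepting vs non-accepting: {s3,s5,s6} | {s0,s1,s2,s7}.
On input a, block {s3,s5,s6} splits into {s3,s6} and {s5}.
On input b, block {s3,s6} splits into {s3} and {s6}.
Refine {s0,s1,s2,s7} on symbol a: members go to different blocks, giving {s0,s1,s7} and {s2}.
Stable partition: {s3} | {s0,s1,s7} | {s5} | {s6} | {s2} — 5 equivalence classes.

5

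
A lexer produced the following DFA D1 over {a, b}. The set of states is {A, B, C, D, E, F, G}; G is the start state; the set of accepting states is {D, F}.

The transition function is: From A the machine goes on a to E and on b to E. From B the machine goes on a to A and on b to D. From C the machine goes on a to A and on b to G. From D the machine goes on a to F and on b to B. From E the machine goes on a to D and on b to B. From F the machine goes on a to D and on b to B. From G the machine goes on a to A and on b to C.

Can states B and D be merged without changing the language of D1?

Every state is reachable, so we keep all 7.
Initial partition by acceptance: {D,F} | {A,B,C,E,G}.
On input a, block {A,B,C,E,G} splits into {A,B,C,G} and {E}.
Refine {A,B,C,G} on symbol a: members go to different blocks, giving {B,C,G} and {A}.
Split {B,C,G} by δ(·,b) → {C,G} and {B}.
No further refinement is possible. Final partition (5 blocks): {D,F} | {C,G} | {E} | {A} | {B}.
B and D end up in different blocks, so they are distinguishable. For instance, the string 'ε' is accepted from only D.

No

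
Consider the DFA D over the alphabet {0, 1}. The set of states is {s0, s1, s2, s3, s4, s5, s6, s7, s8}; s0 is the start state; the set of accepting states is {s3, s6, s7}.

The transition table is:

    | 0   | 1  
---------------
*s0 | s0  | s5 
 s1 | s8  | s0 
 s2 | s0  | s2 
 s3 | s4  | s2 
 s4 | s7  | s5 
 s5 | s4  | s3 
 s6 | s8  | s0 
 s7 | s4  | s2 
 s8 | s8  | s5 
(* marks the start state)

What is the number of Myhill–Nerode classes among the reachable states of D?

First remove the unreachable states {s1,s6,s8}; 6 states remain.
P0 = {s3,s7} | {s0,s2,s4,s5}.
Refine {s0,s2,s4,s5} on symbol 0: members go to different blocks, giving {s0,s2,s5} and {s4}.
On input 0, block {s0,s2,s5} splits into {s0,s2} and {s5}.
Refine {s0,s2} on symbol 1: members go to different blocks, giving {s0} and {s2}.
No further refinement is possible. Final partition (5 blocks): {s3,s7} | {s0} | {s4} | {s5} | {s2}.

5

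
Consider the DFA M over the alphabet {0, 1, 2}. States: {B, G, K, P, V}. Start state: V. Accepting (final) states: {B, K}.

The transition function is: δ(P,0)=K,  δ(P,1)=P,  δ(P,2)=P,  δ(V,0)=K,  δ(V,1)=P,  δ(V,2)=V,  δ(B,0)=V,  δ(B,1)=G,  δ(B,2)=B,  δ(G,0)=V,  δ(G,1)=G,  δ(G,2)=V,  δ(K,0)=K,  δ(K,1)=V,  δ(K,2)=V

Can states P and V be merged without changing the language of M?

Reachable states from the start: {K,P,V}. Unreachable: {B,G} — drop them.
P0 = {K} | {P,V}.
The partition is now stable with 2 blocks: {K} | {P,V}.
P and V lie in the same block of the stable partition, so they are equivalent — no string distinguishes them.

Yes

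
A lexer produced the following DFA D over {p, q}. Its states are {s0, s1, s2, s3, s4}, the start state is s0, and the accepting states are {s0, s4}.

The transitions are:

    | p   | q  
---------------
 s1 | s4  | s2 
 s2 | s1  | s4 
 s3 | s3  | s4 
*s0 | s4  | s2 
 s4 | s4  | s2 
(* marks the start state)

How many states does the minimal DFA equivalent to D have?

States {s3} cannot be reached from the start state, so discard them.
P0 = {s0,s4} | {s1,s2}.
On input p, block {s1,s2} splits into {s1} and {s2}.
The partition is now stable with 3 blocks: {s0,s4} | {s1} | {s2}.

3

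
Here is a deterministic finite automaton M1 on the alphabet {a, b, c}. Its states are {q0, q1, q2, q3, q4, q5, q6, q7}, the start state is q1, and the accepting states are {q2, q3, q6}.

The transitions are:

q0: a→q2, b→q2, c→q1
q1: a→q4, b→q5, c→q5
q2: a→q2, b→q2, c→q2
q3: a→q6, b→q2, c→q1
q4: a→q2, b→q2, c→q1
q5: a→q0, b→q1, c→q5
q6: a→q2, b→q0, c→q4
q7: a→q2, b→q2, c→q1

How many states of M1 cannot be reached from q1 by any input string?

No path from q1 leads to q3, q6, q7; the other 5 states are all reachable.

3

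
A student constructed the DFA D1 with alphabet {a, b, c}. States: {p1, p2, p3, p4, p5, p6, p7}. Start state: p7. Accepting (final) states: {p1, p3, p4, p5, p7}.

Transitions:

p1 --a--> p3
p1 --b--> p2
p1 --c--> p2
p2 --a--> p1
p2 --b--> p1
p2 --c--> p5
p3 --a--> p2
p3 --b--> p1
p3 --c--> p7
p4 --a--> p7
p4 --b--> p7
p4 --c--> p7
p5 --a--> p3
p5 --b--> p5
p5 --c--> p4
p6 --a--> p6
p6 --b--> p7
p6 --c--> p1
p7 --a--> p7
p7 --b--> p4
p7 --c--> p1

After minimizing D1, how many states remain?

Reachable states from the start: {p1,p2,p3,p4,p5,p7}. Unreachable: {p6} — drop them.
Start with accepting vs non-accepting: {p1,p3,p4,p5,p7} | {p2}.
Split {p1,p3,p4,p5,p7} by δ(·,a) → {p1,p4,p5,p7} and {p3}.
Refine {p1,p4,p5,p7} on symbol a: members go to different blocks, giving {p1,p5} and {p4,p7}.
On input b, block {p1,p5} splits into {p1} and {p5}.
On input c, block {p4,p7} splits into {p4} and {p7}.
Stable partition: {p1} | {p2} | {p3} | {p4} | {p5} | {p7} — 6 equivalence classes.

6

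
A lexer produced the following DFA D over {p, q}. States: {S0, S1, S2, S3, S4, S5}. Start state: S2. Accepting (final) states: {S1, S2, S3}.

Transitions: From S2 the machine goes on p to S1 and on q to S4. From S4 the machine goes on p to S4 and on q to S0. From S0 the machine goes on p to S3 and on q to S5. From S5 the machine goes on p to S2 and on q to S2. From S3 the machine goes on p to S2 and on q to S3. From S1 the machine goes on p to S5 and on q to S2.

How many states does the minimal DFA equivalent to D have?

Every state is reachable, so we keep all 6.
Start with accepting vs non-accepting: {S1,S2,S3} | {S0,S4,S5}.
Refine {S1,S2,S3} on symbol p: members go to different blocks, giving {S2,S3} and {S1}.
On input p, block {S2,S3} splits into {S2} and {S3}.
Refine {S0,S4,S5} on symbol p: members go to different blocks, giving {S0} and {S4} and {S5}.
Stable partition: {S2} | {S0} | {S1} | {S3} | {S4} | {S5} — 6 equivalence classes.

6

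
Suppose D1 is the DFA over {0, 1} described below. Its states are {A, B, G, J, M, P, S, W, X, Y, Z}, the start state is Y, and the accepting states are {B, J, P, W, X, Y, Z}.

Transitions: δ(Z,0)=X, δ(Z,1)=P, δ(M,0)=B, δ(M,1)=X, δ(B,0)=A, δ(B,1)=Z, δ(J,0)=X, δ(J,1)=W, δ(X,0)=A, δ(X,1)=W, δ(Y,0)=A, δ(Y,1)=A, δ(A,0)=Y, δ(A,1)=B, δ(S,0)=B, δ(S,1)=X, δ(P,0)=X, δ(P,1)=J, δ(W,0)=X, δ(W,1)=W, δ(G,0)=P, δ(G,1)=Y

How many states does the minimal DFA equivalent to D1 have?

Reachable states from the start: {A,B,J,P,W,X,Y,Z}. Unreachable: {G,M,S} — drop them.
Start with accepting vs non-accepting: {B,J,P,W,X,Y,Z} | {A}.
Split {B,J,P,W,X,Y,Z} by δ(·,0) → {J,P,W,Z} and {B,X,Y}.
Split {B,X,Y} by δ(·,1) → {B,X} and {Y}.
The partition is now stable with 4 blocks: {J,P,W,Z} | {A} | {B,X} | {Y}.

4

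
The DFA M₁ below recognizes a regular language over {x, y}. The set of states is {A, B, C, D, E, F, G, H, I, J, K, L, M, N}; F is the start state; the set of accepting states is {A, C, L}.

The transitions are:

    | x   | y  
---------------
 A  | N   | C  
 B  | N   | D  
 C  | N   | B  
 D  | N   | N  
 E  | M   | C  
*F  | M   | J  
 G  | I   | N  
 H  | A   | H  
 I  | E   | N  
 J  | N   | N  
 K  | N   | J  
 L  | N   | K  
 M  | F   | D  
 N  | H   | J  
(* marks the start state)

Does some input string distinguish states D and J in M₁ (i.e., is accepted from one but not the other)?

No

Reachable states from the start: {A,B,C,D,F,H,J,M,N}. Unreachable: {E,G,I,K,L} — drop them.
Initial partition by acceptance: {A,C} | {B,D,F,H,J,M,N}.
Refine {A,C} on symbol y: members go to different blocks, giving {A} and {C}.
On input x, block {B,D,F,H,J,M,N} splits into {B,D,F,J,M,N} and {H}.
Refine {B,D,F,J,M,N} on symbol x: members go to different blocks, giving {B,D,F,J,M} and {N}.
Split {B,D,F,J,M} by δ(·,x) → {B,D,J} and {F,M}.
On input y, block {B,D,J} splits into {D,J} and {B}.
No further refinement is possible. Final partition (7 blocks): {A} | {D,J} | {C} | {H} | {N} | {F,M} | {B}.
D and J lie in the same block of the stable partition, so they are equivalent — no string distinguishes them.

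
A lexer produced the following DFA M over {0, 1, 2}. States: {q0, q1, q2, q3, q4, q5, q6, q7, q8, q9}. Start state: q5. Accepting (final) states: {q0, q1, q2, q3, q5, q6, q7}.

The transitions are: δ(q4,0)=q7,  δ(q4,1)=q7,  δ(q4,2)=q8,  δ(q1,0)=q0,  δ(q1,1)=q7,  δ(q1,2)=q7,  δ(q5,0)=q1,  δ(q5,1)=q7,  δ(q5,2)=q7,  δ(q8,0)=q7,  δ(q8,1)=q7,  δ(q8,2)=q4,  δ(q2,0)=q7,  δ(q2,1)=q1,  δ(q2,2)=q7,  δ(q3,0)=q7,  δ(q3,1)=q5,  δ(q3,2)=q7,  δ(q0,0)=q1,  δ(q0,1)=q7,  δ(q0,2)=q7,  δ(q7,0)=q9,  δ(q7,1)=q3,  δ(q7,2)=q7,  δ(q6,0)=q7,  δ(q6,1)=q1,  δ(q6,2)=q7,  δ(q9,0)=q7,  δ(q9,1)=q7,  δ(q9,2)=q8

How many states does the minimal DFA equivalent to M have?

4

Reachable states from the start: {q0,q1,q3,q4,q5,q7,q8,q9}. Unreachable: {q2,q6} — drop them.
Start with accepting vs non-accepting: {q0,q1,q3,q5,q7} | {q4,q8,q9}.
Split {q0,q1,q3,q5,q7} by δ(·,0) → {q0,q1,q3,q5} and {q7}.
On input 0, block {q0,q1,q3,q5} splits into {q0,q1,q5} and {q3}.
Stable partition: {q0,q1,q5} | {q4,q8,q9} | {q7} | {q3} — 4 equivalence classes.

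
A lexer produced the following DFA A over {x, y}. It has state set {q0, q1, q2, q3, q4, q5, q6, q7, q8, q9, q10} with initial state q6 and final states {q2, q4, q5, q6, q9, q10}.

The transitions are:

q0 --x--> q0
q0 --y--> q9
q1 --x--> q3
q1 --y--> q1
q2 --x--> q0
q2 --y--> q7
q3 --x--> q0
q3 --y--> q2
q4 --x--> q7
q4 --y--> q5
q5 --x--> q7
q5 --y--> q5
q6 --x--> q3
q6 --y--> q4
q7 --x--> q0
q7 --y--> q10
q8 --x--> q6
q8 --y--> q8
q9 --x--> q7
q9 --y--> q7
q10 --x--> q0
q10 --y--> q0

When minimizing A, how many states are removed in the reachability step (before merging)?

2

No path from q6 leads to q1, q8; the other 9 states are all reachable.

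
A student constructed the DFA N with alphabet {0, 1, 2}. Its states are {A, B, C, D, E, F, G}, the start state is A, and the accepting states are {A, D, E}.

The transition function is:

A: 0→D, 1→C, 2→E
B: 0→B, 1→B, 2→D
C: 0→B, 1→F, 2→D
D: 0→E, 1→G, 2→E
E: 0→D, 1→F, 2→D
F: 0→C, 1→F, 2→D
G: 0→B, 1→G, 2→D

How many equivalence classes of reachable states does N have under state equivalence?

2

All states are reachable from the start state.
Initial partition by acceptance: {A,D,E} | {B,C,F,G}.
Stable partition: {A,D,E} | {B,C,F,G} — 2 equivalence classes.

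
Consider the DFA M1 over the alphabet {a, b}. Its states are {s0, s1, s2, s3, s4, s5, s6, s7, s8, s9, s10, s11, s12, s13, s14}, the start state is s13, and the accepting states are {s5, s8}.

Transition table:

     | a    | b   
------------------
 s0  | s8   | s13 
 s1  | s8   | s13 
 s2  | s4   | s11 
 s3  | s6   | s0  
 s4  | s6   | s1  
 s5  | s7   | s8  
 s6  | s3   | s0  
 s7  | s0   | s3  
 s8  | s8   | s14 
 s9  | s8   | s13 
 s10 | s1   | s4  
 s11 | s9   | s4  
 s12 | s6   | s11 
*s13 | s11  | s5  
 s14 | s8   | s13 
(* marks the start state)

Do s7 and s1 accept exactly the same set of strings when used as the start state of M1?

Reachable states from the start: {s0,s1,s3,s4,s5,s6,s7,s8,s9,s11,s13,s14}. Unreachable: {s2,s10,s12} — drop them.
Initial partition by acceptance: {s5,s8} | {s0,s1,s3,s4,s6,s7,s9,s11,s13,s14}.
Refine {s5,s8} on symbol a: members go to different blocks, giving {s5} and {s8}.
On input a, block {s0,s1,s3,s4,s6,s7,s9,s11,s13,s14} splits into {s3,s4,s6,s7,s11,s13} and {s0,s1,s9,s14}.
On input a, block {s3,s4,s6,s7,s11,s13} splits into {s3,s4,s6,s13} and {s7,s11}.
On input a, block {s3,s4,s6,s13} splits into {s3,s4,s6} and {s13}.
Stable partition: {s5} | {s3,s4,s6} | {s8} | {s0,s1,s9,s14} | {s7,s11} | {s13} — 6 equivalence classes.
s7 and s1 end up in different blocks, so they are distinguishable. For instance, the string 'a' is accepted from only s1.

No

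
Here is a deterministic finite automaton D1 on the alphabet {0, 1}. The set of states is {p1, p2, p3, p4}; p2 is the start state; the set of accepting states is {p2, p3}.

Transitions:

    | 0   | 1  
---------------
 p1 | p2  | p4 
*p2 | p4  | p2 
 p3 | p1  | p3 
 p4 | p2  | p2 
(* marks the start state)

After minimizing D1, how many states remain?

2

States {p1,p3} cannot be reached from the start state, so discard them.
Start with accepting vs non-accepting: {p2} | {p4}.
The partition is now stable with 2 blocks: {p2} | {p4}.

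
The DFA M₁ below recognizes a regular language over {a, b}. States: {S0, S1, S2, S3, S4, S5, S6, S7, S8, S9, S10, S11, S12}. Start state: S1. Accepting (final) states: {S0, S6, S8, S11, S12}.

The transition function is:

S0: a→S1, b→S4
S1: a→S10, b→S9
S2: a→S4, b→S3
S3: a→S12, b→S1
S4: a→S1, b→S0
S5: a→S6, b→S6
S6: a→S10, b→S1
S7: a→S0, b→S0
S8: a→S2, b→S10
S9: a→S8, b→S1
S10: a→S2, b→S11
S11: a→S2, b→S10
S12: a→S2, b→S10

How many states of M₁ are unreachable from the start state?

3

No path from S1 leads to S5, S6, S7; the other 10 states are all reachable.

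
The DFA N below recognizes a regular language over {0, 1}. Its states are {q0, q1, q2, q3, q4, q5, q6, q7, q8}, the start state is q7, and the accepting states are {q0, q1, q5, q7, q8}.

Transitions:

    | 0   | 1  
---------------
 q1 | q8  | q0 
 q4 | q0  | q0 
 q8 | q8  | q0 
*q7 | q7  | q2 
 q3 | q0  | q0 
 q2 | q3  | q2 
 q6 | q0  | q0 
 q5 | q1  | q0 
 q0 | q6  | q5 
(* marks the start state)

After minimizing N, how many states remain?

5

Reachable states from the start: {q0,q1,q2,q3,q5,q6,q7,q8}. Unreachable: {q4} — drop them.
Initial partition by acceptance: {q0,q1,q5,q7,q8} | {q2,q3,q6}.
On input 0, block {q0,q1,q5,q7,q8} splits into {q1,q5,q7,q8} and {q0}.
On input 1, block {q1,q5,q7,q8} splits into {q1,q5,q8} and {q7}.
On input 0, block {q2,q3,q6} splits into {q3,q6} and {q2}.
The partition is now stable with 5 blocks: {q1,q5,q8} | {q3,q6} | {q0} | {q7} | {q2}.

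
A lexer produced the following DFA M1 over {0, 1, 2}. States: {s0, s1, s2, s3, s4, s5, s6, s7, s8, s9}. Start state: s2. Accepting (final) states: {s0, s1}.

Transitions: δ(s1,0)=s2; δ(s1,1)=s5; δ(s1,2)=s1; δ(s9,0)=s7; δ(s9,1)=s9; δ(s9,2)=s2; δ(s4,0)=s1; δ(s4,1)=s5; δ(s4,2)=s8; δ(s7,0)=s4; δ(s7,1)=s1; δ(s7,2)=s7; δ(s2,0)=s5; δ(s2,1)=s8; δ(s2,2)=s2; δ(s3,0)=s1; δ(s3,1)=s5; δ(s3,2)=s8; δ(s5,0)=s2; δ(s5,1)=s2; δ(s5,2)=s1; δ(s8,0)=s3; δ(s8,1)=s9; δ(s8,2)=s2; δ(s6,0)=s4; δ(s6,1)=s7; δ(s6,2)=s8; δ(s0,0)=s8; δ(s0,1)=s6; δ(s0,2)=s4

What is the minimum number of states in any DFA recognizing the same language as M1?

Reachable states from the start: {s1,s2,s3,s4,s5,s7,s8,s9}. Unreachable: {s0,s6} — drop them.
Start with accepting vs non-accepting: {s1} | {s2,s3,s4,s5,s7,s8,s9}.
On input 0, block {s2,s3,s4,s5,s7,s8,s9} splits into {s2,s5,s7,s8,s9} and {s3,s4}.
On input 0, block {s2,s5,s7,s8,s9} splits into {s2,s5,s9} and {s7,s8}.
Split {s2,s5,s9} by δ(·,0) → {s2,s5} and {s9}.
Refine {s2,s5} on symbol 1: members go to different blocks, giving {s2} and {s5}.
Split {s7,s8} by δ(·,1) → {s7} and {s8}.
No further refinement is possible. Final partition (7 blocks): {s1} | {s2} | {s3,s4} | {s7} | {s9} | {s5} | {s8}.

7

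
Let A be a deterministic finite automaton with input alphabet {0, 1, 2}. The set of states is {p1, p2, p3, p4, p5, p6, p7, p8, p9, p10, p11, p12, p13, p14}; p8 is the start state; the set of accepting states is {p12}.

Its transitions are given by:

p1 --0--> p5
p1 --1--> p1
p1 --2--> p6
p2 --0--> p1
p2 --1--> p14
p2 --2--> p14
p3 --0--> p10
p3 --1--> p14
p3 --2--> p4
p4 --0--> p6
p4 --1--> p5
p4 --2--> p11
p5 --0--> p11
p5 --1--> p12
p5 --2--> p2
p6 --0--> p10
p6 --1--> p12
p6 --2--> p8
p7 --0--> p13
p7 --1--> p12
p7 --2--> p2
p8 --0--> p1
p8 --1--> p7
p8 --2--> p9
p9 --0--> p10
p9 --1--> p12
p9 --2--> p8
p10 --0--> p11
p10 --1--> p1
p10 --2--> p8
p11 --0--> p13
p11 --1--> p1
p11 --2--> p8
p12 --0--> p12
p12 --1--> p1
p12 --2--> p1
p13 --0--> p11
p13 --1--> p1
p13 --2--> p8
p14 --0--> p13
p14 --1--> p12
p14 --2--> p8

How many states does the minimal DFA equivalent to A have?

5

States {p3,p4} cannot be reached from the start state, so discard them.
Initial partition by acceptance: {p12} | {p1,p2,p5,p6,p7,p8,p9,p10,p11,p13,p14}.
Split {p1,p2,p5,p6,p7,p8,p9,p10,p11,p13,p14} by δ(·,1) → {p1,p2,p8,p10,p11,p13} and {p5,p6,p7,p9,p14}.
Split {p1,p2,p8,p10,p11,p13} by δ(·,0) → {p2,p8,p10,p11,p13} and {p1}.
On input 0, block {p2,p8,p10,p11,p13} splits into {p10,p11,p13} and {p2,p8}.
No further refinement is possible. Final partition (5 blocks): {p12} | {p10,p11,p13} | {p5,p6,p7,p9,p14} | {p1} | {p2,p8}.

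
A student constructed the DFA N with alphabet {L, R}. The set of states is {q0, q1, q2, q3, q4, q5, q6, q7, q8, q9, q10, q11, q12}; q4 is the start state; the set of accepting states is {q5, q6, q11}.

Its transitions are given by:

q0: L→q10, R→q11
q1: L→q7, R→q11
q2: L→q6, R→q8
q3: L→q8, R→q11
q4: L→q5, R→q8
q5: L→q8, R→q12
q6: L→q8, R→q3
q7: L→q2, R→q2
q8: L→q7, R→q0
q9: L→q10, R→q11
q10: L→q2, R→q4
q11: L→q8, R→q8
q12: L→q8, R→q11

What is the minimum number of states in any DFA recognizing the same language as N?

Reachable states from the start: {q0,q2,q3,q4,q5,q6,q7,q8,q10,q11,q12}. Unreachable: {q1,q9} — drop them.
Start with accepting vs non-accepting: {q5,q6,q11} | {q0,q2,q3,q4,q7,q8,q10,q12}.
Refine {q0,q2,q3,q4,q7,q8,q10,q12} on symbol L: members go to different blocks, giving {q0,q3,q7,q8,q10,q12} and {q2,q4}.
Split {q0,q3,q7,q8,q10,q12} by δ(·,L) → {q0,q3,q8,q12} and {q7,q10}.
On input L, block {q0,q3,q8,q12} splits into {q0,q8} and {q3,q12}.
Split {q5,q6,q11} by δ(·,R) → {q5,q6} and {q11}.
On input R, block {q0,q8} splits into {q0} and {q8}.
No further refinement is possible. Final partition (7 blocks): {q5,q6} | {q0} | {q2,q4} | {q7,q10} | {q3,q12} | {q11} | {q8}.

7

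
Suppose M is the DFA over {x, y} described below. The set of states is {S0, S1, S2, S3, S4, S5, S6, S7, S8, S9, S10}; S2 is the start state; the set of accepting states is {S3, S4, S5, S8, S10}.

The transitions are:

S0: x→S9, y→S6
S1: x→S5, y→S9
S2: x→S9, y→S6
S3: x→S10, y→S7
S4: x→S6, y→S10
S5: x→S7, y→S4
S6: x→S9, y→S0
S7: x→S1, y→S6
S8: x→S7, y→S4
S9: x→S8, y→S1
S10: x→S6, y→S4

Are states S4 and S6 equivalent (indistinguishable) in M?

No

States {S3} cannot be reached from the start state, so discard them.
Initial partition by acceptance: {S4,S5,S8,S10} | {S0,S1,S2,S6,S7,S9}.
Refine {S0,S1,S2,S6,S7,S9} on symbol x: members go to different blocks, giving {S0,S2,S6,S7} and {S1,S9}.
No further refinement is possible. Final partition (3 blocks): {S4,S5,S8,S10} | {S0,S2,S6,S7} | {S1,S9}.
S4 and S6 end up in different blocks, so they are distinguishable. For instance, the string 'ε' is accepted from only S4.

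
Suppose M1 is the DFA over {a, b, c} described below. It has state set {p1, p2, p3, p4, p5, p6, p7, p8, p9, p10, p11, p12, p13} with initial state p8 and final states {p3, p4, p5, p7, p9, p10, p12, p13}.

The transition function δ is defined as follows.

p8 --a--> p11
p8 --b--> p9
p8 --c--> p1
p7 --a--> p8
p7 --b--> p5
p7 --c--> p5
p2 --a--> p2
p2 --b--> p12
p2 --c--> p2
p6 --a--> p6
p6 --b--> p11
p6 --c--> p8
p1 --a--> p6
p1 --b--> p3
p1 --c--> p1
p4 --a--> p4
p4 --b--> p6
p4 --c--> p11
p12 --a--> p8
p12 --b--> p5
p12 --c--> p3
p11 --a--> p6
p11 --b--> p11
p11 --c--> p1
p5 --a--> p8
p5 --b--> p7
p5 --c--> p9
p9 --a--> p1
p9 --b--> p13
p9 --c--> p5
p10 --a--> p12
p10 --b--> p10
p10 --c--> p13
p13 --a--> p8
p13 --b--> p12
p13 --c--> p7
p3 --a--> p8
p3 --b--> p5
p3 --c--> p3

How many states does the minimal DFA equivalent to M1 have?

3

States {p2,p4,p10} cannot be reached from the start state, so discard them.
Start with accepting vs non-accepting: {p3,p5,p7,p9,p12,p13} | {p1,p6,p8,p11}.
Split {p1,p6,p8,p11} by δ(·,b) → {p1,p8} and {p6,p11}.
The partition is now stable with 3 blocks: {p3,p5,p7,p9,p12,p13} | {p1,p8} | {p6,p11}.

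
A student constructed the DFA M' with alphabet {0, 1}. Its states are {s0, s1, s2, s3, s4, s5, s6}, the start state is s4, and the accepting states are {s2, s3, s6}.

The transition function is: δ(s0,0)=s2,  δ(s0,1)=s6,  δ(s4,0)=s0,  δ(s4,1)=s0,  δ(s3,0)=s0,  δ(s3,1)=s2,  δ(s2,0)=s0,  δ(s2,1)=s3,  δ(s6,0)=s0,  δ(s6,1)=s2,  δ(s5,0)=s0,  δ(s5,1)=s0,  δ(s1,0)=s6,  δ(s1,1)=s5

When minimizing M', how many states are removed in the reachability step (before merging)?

No path from s4 leads to s1, s5; the other 5 states are all reachable.

2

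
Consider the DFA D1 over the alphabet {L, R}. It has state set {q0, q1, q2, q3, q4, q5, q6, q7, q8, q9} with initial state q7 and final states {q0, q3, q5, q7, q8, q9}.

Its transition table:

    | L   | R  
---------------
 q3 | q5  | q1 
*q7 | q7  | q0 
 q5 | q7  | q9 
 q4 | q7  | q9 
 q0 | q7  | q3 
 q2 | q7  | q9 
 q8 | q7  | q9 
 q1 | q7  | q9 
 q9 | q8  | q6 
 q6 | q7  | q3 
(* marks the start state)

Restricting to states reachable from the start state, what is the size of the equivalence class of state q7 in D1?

Reachable states from the start: {q0,q1,q3,q5,q6,q7,q8,q9}. Unreachable: {q2,q4} — drop them.
P0 = {q0,q3,q5,q7,q8,q9} | {q1,q6}.
Split {q0,q3,q5,q7,q8,q9} by δ(·,R) → {q0,q5,q7,q8} and {q3,q9}.
Split {q0,q5,q7,q8} by δ(·,R) → {q0,q5,q8} and {q7}.
The partition is now stable with 4 blocks: {q0,q5,q8} | {q1,q6} | {q3,q9} | {q7}.
The equivalence class containing q7 is {q7}, of size 1.

1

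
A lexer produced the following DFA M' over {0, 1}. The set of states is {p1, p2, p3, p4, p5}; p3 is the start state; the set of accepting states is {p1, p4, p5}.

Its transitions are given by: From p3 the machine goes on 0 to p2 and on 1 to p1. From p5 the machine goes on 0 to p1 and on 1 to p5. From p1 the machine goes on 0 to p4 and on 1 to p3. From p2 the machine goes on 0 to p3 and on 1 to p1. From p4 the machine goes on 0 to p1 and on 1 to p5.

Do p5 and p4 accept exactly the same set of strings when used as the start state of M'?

Yes

Start with accepting vs non-accepting: {p1,p4,p5} | {p2,p3}.
On input 1, block {p1,p4,p5} splits into {p4,p5} and {p1}.
The partition is now stable with 3 blocks: {p4,p5} | {p2,p3} | {p1}.
p5 and p4 lie in the same block of the stable partition, so they are equivalent — no string distinguishes them.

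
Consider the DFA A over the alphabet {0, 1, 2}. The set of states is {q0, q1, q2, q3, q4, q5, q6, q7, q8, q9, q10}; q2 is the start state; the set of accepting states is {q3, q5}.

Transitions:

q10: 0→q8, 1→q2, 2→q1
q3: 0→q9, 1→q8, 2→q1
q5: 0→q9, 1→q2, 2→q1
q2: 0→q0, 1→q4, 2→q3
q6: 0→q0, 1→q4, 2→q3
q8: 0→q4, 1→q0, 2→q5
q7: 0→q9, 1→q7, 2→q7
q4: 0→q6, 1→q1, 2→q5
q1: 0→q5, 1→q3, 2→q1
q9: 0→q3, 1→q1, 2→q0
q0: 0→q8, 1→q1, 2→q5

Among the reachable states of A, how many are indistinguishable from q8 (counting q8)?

3

First remove the unreachable states {q7,q10}; 9 states remain.
Initial partition by acceptance: {q3,q5} | {q0,q1,q2,q4,q6,q8,q9}.
Refine {q0,q1,q2,q4,q6,q8,q9} on symbol 0: members go to different blocks, giving {q0,q2,q4,q6,q8} and {q1,q9}.
Refine {q0,q2,q4,q6,q8} on symbol 1: members go to different blocks, giving {q2,q6,q8} and {q0,q4}.
Refine {q1,q9} on symbol 1: members go to different blocks, giving {q1} and {q9}.
No further refinement is possible. Final partition (5 blocks): {q3,q5} | {q2,q6,q8} | {q1} | {q0,q4} | {q9}.
State q8 belongs to the block {q2,q6,q8}, which has 3 states.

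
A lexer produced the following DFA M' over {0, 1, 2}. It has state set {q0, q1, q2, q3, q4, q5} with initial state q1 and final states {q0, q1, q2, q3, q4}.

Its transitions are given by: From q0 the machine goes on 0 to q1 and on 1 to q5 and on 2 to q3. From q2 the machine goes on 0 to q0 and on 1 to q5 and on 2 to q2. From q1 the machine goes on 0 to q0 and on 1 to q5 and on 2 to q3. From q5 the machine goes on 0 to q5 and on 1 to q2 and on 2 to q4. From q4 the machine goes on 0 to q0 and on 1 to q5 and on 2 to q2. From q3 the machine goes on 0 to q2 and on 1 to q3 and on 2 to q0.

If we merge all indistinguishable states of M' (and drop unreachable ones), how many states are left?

4

Start with accepting vs non-accepting: {q0,q1,q2,q3,q4} | {q5}.
Refine {q0,q1,q2,q3,q4} on symbol 1: members go to different blocks, giving {q0,q1,q2,q4} and {q3}.
Refine {q0,q1,q2,q4} on symbol 2: members go to different blocks, giving {q0,q1} and {q2,q4}.
Stable partition: {q0,q1} | {q5} | {q3} | {q2,q4} — 4 equivalence classes.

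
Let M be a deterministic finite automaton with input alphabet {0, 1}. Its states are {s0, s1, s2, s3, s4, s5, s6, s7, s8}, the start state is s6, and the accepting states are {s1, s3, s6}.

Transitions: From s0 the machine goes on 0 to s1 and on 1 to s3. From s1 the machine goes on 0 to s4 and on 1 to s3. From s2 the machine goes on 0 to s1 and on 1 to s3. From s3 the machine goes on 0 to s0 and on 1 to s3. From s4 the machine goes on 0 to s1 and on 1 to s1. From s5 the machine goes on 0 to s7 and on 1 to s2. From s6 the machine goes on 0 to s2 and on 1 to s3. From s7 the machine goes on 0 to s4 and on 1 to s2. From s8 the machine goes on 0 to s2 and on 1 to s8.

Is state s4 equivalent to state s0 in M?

Yes

States {s5,s7,s8} cannot be reached from the start state, so discard them.
Start with accepting vs non-accepting: {s1,s3,s6} | {s0,s2,s4}.
The partition is now stable with 2 blocks: {s1,s3,s6} | {s0,s2,s4}.
s4 and s0 lie in the same block of the stable partition, so they are equivalent — no string distinguishes them.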